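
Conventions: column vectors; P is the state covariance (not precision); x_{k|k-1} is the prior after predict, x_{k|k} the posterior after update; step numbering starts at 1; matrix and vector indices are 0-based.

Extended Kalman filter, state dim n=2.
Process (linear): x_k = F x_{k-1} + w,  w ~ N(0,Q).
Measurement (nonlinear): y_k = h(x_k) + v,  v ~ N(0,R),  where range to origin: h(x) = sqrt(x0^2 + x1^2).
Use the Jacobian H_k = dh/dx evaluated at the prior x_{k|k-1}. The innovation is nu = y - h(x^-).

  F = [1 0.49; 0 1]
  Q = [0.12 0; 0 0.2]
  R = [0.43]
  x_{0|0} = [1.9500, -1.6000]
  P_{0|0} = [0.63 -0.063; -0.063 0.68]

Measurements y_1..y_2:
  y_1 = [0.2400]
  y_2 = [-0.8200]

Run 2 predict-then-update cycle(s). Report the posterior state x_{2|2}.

step 1: x^-=[1.1660, -1.6000]  P^-=[0.8515 0.2702; 0.2702 0.8800]  H_jac=[0.5890 -0.8082]  S=[1.0429]  K=[0.2715; -0.5293]  nu=[-1.7398]  x^+=[0.6937, -0.6791]  P^+=[0.7747 0.4201; 0.4201 0.5878]
step 2: x^-=[0.3609, -0.6791]  P^-=[1.4475 0.7081; 0.7081 0.7878]  H_jac=[0.4693 -0.8830]  S=[0.7762]  K=[0.0697; -0.4681]  nu=[-1.5890]  x^+=[0.2502, 0.0647]  P^+=[1.4437 0.7334; 0.7334 0.6177]

x_post = [0.2502, 0.0647]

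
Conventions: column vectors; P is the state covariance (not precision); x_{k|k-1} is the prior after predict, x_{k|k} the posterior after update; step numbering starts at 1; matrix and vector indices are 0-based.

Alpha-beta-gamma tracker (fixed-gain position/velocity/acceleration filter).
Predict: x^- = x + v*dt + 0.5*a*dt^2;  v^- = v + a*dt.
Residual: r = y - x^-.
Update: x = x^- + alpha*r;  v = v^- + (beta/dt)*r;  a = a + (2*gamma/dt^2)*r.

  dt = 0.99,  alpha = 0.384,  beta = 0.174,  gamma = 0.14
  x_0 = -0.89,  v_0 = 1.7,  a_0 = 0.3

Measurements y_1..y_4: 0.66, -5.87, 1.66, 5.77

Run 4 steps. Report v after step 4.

step 1: x_pred=0.9400  r=-0.2800  x^+=0.8325  v^+=1.9478  a^+=0.2200
step 2: x_pred=2.8686  r=-8.7386  x^+=-0.4870  v^+=0.6297  a^+=-2.2765
step 3: x_pred=-0.9792  r=2.6392  x^+=0.0343  v^+=-1.1602  a^+=-1.5225
step 4: x_pred=-1.8604  r=7.6304  x^+=1.0697  v^+=-1.3263  a^+=0.6574

v_post = -1.3263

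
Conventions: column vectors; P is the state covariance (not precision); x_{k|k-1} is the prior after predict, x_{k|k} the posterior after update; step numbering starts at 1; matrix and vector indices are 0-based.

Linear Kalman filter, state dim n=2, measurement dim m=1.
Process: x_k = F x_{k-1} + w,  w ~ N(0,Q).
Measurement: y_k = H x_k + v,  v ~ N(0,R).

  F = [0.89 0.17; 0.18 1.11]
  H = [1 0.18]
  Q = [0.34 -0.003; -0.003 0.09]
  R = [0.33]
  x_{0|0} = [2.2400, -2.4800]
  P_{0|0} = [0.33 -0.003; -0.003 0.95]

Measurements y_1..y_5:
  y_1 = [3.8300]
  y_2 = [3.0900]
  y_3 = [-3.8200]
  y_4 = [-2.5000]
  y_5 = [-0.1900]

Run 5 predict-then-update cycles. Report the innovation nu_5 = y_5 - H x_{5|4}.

innov = [2.7924]

step 1: x^-=[1.5720, -2.3496]  P^-=[0.6279 0.2261; 0.2261 1.2700]  S=[1.0805]  K=[0.6188; 0.4208]  nu=[2.6809]  x^+=[3.2310, -1.2214]  P^+=[0.2142 -0.0553; -0.0553 1.0787]
step 2: x^-=[2.6680, -0.7742]  P^-=[0.5241 0.1785; 0.1785 1.4039]  S=[0.9638]  K=[0.5771; 0.4474]  nu=[0.5614]  x^+=[2.9919, -0.5230]  P^+=[0.2031 -0.0703; -0.0703 1.2109]
step 3: x^-=[2.5739, -0.0420]  P^-=[0.5146 0.1864; 0.1864 1.5605]  S=[0.9623]  K=[0.5696; 0.4856]  nu=[-6.3863]  x^+=[-1.0640, -3.1434]  P^+=[0.2023 -0.0798; -0.0798 1.3335]
step 4: x^-=[-1.4814, -3.6807]  P^-=[0.5147 0.1998; 0.1998 1.7077]  S=[0.9719]  K=[0.5665; 0.5218]  nu=[-0.3561]  x^+=[-1.6831, -3.8665]  P^+=[0.2027 -0.0875; -0.0875 1.4430]
step 5: x^-=[-2.1553, -4.5948]  P^-=[0.5158 0.2126; 0.2126 1.8396]  S=[0.9819]  K=[0.5643; 0.5537]  nu=[2.7924]  x^+=[-0.5797, -3.0486]  P^+=[0.2032 -0.0942; -0.0942 1.5385]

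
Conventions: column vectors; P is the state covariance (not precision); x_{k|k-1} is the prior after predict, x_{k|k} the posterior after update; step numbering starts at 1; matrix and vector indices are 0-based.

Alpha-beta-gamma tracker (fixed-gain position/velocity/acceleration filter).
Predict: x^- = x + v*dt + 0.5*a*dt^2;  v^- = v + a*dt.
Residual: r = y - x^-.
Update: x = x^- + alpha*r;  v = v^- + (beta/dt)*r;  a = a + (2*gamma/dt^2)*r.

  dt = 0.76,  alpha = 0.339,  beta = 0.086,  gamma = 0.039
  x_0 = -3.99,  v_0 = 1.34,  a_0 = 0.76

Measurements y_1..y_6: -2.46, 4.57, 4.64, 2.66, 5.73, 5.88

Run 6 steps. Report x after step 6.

x_post = 10.5132

step 1: x_pred=-2.7521  r=0.2921  x^+=-2.6531  v^+=1.9507  a^+=0.7994
step 2: x_pred=-0.9397  r=5.5097  x^+=0.9281  v^+=3.1817  a^+=1.5435
step 3: x_pred=3.7919  r=0.8481  x^+=4.0794  v^+=4.4507  a^+=1.6580
step 4: x_pred=7.9408  r=-5.2808  x^+=6.1506  v^+=5.1132  a^+=0.9449
step 5: x_pred=10.3096  r=-4.5796  x^+=8.7571  v^+=5.3131  a^+=0.3265
step 6: x_pred=12.8894  r=-7.0094  x^+=10.5132  v^+=4.7681  a^+=-0.6201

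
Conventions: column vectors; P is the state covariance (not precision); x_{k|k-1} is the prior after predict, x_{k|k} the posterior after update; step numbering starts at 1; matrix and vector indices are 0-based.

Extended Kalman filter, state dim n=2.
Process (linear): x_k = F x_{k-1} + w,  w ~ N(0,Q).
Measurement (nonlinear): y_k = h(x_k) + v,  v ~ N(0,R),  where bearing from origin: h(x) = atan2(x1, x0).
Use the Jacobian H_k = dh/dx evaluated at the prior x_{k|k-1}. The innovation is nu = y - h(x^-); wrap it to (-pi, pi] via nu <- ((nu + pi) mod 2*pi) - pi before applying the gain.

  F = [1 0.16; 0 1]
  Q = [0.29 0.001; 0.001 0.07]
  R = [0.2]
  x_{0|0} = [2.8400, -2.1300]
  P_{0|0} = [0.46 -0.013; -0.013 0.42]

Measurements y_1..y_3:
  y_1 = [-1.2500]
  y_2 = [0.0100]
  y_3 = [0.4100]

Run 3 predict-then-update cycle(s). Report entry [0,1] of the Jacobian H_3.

H_jac[0,1] = 0.2446

step 1: x^-=[2.4992, -2.1300]  P^-=[0.7566 0.0552; 0.0552 0.4900]  H_jac=[0.1975 0.2318]  S=[0.2609]  K=[0.6219; 0.4771]  nu=[-0.5442]  x^+=[2.1608, -2.3896]  P^+=[0.6557 -0.0222; -0.0222 0.4306]
step 2: x^-=[1.7784, -2.3896]  P^-=[0.9496 0.0477; 0.0477 0.5006]  H_jac=[0.2693 0.2004]  S=[0.2941]  K=[0.9020; 0.3848]  nu=[0.9410]  x^+=[2.6272, -2.0275]  P^+=[0.7103 -0.0544; -0.0544 0.4571]
step 3: x^-=[2.3028, -2.0275]  P^-=[0.9946 0.0197; 0.0197 0.5271]  H_jac=[0.2154 0.2446]  S=[0.2798]  K=[0.7830; 0.4761]  nu=[1.1319]  x^+=[3.1891, -1.4887]  P^+=[0.8231 -0.0845; -0.0845 0.4637]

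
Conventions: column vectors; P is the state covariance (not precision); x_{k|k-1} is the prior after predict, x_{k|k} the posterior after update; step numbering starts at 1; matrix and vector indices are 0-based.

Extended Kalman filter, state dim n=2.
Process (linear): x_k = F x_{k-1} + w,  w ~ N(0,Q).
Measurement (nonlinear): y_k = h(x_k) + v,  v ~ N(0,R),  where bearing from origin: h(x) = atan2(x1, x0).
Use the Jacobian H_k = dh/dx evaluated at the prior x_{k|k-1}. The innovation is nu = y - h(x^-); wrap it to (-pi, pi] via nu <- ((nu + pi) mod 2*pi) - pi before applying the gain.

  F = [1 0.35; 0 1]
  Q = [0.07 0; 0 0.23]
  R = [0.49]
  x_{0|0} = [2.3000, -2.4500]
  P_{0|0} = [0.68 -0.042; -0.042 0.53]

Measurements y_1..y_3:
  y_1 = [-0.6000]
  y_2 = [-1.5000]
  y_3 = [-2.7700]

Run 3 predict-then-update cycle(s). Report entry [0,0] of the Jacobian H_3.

step 1: x^-=[1.4425, -2.4500]  P^-=[0.7855 0.1435; 0.1435 0.7600]  H_jac=[0.3031 0.1785]  S=[0.6019]  K=[0.4381; 0.2976]  nu=[0.4387]  x^+=[1.6347, -2.3195]  P^+=[0.6700 0.0650; 0.0650 0.7067]
step 2: x^-=[0.8229, -2.3195]  P^-=[0.8721 0.3124; 0.3124 0.9367]  H_jac=[0.3829 0.1359]  S=[0.6677]  K=[0.5637; 0.3698]  nu=[-0.2701]  x^+=[0.6706, -2.4193]  P^+=[0.6599 0.1732; 0.1732 0.8454]
step 3: x^-=[-0.1762, -2.4193]  P^-=[0.9547 0.4691; 0.4691 1.0754]  H_jac=[0.4112 -0.0299]  S=[0.6408]  K=[0.5906; 0.2507]  nu=[-1.1265]  x^+=[-0.8415, -2.7018]  P^+=[0.7311 0.3742; 0.3742 1.0351]

H_jac[0,0] = 0.4112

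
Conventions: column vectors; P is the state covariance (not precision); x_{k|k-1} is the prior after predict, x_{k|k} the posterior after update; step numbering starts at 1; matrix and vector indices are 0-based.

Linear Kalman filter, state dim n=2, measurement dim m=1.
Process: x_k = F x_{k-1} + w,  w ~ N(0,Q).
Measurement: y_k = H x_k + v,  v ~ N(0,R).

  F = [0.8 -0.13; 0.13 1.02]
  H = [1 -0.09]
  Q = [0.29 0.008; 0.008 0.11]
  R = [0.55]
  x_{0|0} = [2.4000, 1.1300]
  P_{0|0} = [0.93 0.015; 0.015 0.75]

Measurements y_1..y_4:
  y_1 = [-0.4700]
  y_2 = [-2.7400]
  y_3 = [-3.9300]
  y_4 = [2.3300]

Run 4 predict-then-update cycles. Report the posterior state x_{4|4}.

step 1: x^-=[1.7731, 1.4646]  P^-=[0.8948 0.0173; 0.0173 0.9100]  S=[1.4490]  K=[0.6164; -0.0446]  nu=[-2.1113]  x^+=[0.4717, 1.5588]  P^+=[0.3442 0.0571; 0.0571 0.9071]
step 2: x^-=[0.1747, 1.6513]  P^-=[0.5137 -0.0309; -0.0309 1.0747]  S=[1.0780]  K=[0.4791; -0.1184]  nu=[-2.7661]  x^+=[-1.1506, 1.9787]  P^+=[0.2662 0.0303; 0.0303 1.0596]
step 3: x^-=[-1.1777, 1.8686]  P^-=[0.4720 -0.0806; -0.0806 1.2250]  S=[1.0464]  K=[0.4580; -0.1824]  nu=[-2.5841]  x^+=[-2.3612, 2.3400]  P^+=[0.2525 0.0068; 0.0068 1.1901]
step 4: x^-=[-2.1932, 2.0798]  P^-=[0.4703 -0.1181; -0.1181 1.3543]  S=[1.0525]  K=[0.4569; -0.2280]  nu=[4.7104]  x^+=[-0.0409, 1.0057]  P^+=[0.2506 -0.0085; -0.0085 1.2996]

x_post = [-0.0409, 1.0057]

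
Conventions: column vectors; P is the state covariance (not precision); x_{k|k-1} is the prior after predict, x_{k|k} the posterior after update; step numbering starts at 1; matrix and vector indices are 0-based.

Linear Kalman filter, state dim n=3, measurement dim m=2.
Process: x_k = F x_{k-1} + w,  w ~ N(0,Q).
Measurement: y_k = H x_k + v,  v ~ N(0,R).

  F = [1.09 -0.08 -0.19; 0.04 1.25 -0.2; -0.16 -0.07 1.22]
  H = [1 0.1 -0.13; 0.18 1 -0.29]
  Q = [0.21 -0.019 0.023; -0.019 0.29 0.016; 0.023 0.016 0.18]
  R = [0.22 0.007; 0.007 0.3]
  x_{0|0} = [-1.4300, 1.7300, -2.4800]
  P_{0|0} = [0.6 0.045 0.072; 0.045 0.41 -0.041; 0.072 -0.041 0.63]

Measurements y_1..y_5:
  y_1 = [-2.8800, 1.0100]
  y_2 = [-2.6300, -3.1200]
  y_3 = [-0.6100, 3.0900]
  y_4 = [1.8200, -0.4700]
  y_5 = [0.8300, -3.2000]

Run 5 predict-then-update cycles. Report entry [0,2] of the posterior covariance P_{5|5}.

P_post[0,2] = 0.0263

step 1: x^-=[-1.2259, 2.6013, -2.9179]  P^-=[0.9093 0.0441 -0.1268; 0.0441 0.9806 -0.2438; -0.1268 -0.2438 1.1150]  S=[1.2061 0.4342; 0.4342 1.5744]  K=[0.7942 -0.0637; -0.1089 0.7028; -0.1228 -0.3409]  nu=[-2.2936, -2.2168]  x^+=[-2.9062, 1.2929, -1.8805]  P^+=[0.1861 -0.0265 0.0708; -0.0265 0.2551 0.1386; 0.0708 0.1386 0.8775]
step 2: x^-=[-2.9139, 1.8760, -1.9197]  P^-=[0.4440 -0.0858 -0.1251; -0.0858 0.6508 0.0028; -0.1251 0.0028 1.4401]  S=[0.7101 0.1578; 0.1578 1.0669]  K=[0.6511 -0.0677; -0.1673 0.6195; -0.3602 -0.3567]  nu=[-0.1532, -5.0282]  x^+=[-2.6731, -1.2135, -0.0711]  P^+=[0.1520 -0.0291 0.0484; -0.0291 0.2542 0.2216; 0.0484 0.2216 1.1717]
step 3: x^-=[-2.8031, -1.6096, 0.4259]  P^-=[0.4262 -0.0928 -0.2246; -0.0928 0.6198 0.0577; -0.2246 0.0577 1.8717]  S=[0.7224 0.1830; 0.1830 1.0476]  K=[0.6338 -0.0639; -0.2039 0.5953; -0.5364 -0.4079]  nu=[2.4094, 5.3276]  x^+=[-1.6164, 1.0710, -3.0400]  P^+=[0.1466 -0.0311 0.0347; -0.0311 0.2629 0.2763; 0.0347 0.2763 1.4094]
step 4: x^-=[-1.2700, 1.8821, -3.5251]  P^-=[0.4362 -0.0966 -0.3019; -0.0966 0.6156 0.0825; -0.3019 0.0825 2.2213]  S=[0.7569 0.2140; 0.2140 1.0654]  K=[0.6329 -0.0619; -0.2256 0.5843; -0.6425 -0.4491]  nu=[2.4435, -3.1457]  x^+=[0.4711, -0.5074, -3.6822]  P^+=[0.1457 -0.0321 0.0286; -0.0321 0.2697 0.3111; 0.0286 0.3111 1.5704]
step 5: x^-=[1.2537, 0.1210, -4.5321]  P^-=[0.4448 -0.0989 -0.3503; -0.0989 0.6153 0.0958; -0.3503 0.0958 2.4575]  S=[0.7813 0.2351; 0.2351 1.0817]  K=[0.6333 -0.0612; -0.2378 0.5783; -0.7018 -0.4760]  nu=[-1.0250, -4.8610]  x^+=[0.9018, -2.4464, -1.4989]  P^+=[0.1456 -0.0325 0.0263; -0.0325 0.2740 0.3320; 0.0263 0.3320 1.6706]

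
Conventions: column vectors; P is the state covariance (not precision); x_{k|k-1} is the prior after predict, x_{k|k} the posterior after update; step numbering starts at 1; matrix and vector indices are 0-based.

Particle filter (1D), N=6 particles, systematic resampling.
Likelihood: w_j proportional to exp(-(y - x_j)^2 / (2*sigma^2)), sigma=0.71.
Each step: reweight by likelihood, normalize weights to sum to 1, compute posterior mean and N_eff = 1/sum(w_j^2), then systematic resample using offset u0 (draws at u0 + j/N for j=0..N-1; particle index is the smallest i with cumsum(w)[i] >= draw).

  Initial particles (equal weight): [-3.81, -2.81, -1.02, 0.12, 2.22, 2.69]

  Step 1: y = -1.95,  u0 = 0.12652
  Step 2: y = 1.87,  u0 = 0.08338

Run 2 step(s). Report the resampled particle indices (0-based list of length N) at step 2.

resampled_idx = [3, 3, 4, 4, 5, 5]

step 1: w=[0.0340, 0.5050, 0.4460, 0.0150, 0.0000, 0.0000]  mean=-2.0017  Neff=2.1963  idx=[1, 1, 1, 2, 2, 2]
step 2: w=[0.0000, 0.0000, 0.0000, 0.3333, 0.3333, 0.3333]  mean=-1.0200  Neff=3.0000  idx=[3, 3, 4, 4, 5, 5]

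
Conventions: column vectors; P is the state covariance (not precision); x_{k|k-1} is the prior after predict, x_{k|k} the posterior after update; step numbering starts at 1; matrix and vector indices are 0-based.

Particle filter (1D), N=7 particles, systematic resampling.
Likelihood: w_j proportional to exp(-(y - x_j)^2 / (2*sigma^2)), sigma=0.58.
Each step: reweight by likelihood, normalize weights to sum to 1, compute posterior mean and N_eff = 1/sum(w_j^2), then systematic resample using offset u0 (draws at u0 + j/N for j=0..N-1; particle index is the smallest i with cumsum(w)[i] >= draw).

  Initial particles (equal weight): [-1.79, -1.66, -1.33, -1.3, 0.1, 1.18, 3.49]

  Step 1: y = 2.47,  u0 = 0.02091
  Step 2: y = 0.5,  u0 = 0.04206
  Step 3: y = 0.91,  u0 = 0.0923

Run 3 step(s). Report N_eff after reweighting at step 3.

N_eff = 7.0000

step 1: w=[0.0000, 0.0000, 0.0000, 0.0000, 0.0008, 0.2833, 0.7159]  mean=2.8329  Neff=1.6870  idx=[5, 5, 6, 6, 6, 6, 6]
step 2: w=[0.5000, 0.5000, 0.0000, 0.0000, 0.0000, 0.0000, 0.0000]  mean=1.1800  Neff=2.0000  idx=[0, 0, 0, 0, 1, 1, 1]
step 3: w=[0.1429, 0.1429, 0.1429, 0.1429, 0.1429, 0.1429, 0.1429]  mean=1.1800  Neff=7.0000  idx=[0, 1, 2, 3, 4, 5, 6]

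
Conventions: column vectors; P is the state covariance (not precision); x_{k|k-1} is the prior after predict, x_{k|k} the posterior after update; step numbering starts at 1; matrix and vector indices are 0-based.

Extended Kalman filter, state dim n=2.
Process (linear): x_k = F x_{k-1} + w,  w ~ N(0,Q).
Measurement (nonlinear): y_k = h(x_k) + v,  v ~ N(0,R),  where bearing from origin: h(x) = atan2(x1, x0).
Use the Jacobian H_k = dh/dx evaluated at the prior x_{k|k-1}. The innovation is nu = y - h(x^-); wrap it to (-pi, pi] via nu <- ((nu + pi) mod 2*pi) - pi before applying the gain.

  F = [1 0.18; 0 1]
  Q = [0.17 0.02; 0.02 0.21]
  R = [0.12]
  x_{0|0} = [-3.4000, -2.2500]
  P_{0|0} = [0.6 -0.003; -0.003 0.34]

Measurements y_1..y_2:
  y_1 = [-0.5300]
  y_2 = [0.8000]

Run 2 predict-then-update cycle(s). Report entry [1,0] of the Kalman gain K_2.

step 1: x^-=[-3.8050, -2.2500]  P^-=[0.7799 0.0782; 0.0782 0.5500]  H_jac=[0.1151 -0.1947]  S=[0.1477]  K=[0.5050; -0.6642]  nu=[2.0776]  x^+=[-2.7559, -3.6299]  P^+=[0.7423 0.1277; 0.1277 0.4848]
step 2: x^-=[-3.4093, -3.6299]  P^-=[0.9740 0.2350; 0.2350 0.6948]  H_jac=[0.1464 -0.1375]  S=[0.1445]  K=[0.7628; -0.4229]  nu=[3.1249]  x^+=[-1.0257, -4.9514]  P^+=[0.8899 0.2816; 0.2816 0.6690]

K[1,0] = -0.4229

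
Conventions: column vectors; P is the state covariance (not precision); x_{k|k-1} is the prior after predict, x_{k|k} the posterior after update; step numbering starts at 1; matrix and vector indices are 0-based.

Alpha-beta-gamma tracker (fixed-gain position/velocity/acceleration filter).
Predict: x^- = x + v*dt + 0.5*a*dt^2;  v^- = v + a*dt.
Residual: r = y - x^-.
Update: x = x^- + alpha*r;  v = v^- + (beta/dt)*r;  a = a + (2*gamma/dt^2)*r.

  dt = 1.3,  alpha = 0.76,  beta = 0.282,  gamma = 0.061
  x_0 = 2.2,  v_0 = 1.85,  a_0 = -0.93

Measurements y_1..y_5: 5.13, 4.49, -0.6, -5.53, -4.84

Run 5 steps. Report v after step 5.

v_post = -4.5248

step 1: x_pred=3.8192  r=1.3108  x^+=4.8154  v^+=0.9254  a^+=-0.8354
step 2: x_pred=5.3125  r=-0.8225  x^+=4.6874  v^+=-0.3390  a^+=-0.8947
step 3: x_pred=3.4906  r=-4.0906  x^+=0.3817  v^+=-2.3895  a^+=-1.1900
step 4: x_pred=-3.7303  r=-1.7997  x^+=-5.0981  v^+=-4.3270  a^+=-1.3200
step 5: x_pred=-11.8385  r=6.9985  x^+=-6.5196  v^+=-4.5248  a^+=-0.8147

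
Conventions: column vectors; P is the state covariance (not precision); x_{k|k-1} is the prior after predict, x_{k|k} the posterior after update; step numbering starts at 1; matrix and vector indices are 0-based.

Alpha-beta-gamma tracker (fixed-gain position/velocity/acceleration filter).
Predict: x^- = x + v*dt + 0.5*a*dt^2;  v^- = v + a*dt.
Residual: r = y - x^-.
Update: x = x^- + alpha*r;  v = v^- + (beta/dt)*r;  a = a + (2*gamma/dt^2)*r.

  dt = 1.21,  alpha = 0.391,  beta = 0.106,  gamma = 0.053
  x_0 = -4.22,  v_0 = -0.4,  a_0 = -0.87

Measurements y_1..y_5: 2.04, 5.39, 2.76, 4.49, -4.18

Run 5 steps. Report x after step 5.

step 1: x_pred=-5.3409  r=7.3809  x^+=-2.4550  v^+=-0.8061  a^+=-0.3356
step 2: x_pred=-3.6760  r=9.0660  x^+=-0.1312  v^+=-0.4180  a^+=0.3207
step 3: x_pred=-0.4022  r=3.1622  x^+=0.8342  v^+=0.2471  a^+=0.5497
step 4: x_pred=1.5356  r=2.9544  x^+=2.6908  v^+=1.1711  a^+=0.7636
step 5: x_pred=4.6668  r=-8.8468  x^+=1.2077  v^+=1.3200  a^+=0.1231

x_post = 1.2077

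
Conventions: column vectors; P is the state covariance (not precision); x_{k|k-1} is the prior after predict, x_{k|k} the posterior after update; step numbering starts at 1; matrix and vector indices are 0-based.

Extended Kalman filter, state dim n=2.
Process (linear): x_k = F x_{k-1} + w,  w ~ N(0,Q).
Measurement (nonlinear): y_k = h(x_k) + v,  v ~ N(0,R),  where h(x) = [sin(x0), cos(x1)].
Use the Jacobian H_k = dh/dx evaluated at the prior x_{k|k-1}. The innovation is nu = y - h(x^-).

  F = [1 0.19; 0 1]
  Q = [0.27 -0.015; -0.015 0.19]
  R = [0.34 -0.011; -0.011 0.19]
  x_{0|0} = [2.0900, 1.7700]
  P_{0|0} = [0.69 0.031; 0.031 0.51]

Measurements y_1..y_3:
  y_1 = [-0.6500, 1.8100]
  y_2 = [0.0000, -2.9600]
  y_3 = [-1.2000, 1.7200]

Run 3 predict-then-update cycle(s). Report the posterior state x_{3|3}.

x_post = [4.0410, 0.3561]

step 1: x^-=[2.4263, 1.7700]  P^-=[0.9902 0.1129; 0.1129 0.7000]  H_jac=[-0.7549 0.0000; 0.0000 -0.9802]  S=[0.9043 0.0725; 0.0725 0.8626]  K=[-0.8219 -0.0592; -0.0306 -0.7929]  nu=[-1.3058, 2.0079]  x^+=[3.3807, 0.2180]  P^+=[0.3693 0.0022; 0.0022 0.1533]
step 2: x^-=[3.4221, 0.2180]  P^-=[0.6457 0.0164; 0.0164 0.3433]  H_jac=[-0.9609 0.0000; 0.0000 -0.2163]  S=[0.9362 -0.0076; -0.0076 0.2061]  K=[-0.6631 -0.0416; -0.0197 -0.3611]  nu=[0.2769, -3.9363]  x^+=[3.4024, 1.6338]  P^+=[0.2341 0.0029; 0.0029 0.3162]
step 3: x^-=[3.7129, 1.6338]  P^-=[0.5166 0.0479; 0.0479 0.5062]  H_jac=[-0.8412 0.0000; 0.0000 -0.9980]  S=[0.7056 0.0292; 0.0292 0.6942]  K=[-0.6142 -0.0430; -0.0270 -0.7266]  nu=[-0.6593, 1.7830]  x^+=[4.0410, 0.3561]  P^+=[0.2477 0.0014; 0.0014 0.1380]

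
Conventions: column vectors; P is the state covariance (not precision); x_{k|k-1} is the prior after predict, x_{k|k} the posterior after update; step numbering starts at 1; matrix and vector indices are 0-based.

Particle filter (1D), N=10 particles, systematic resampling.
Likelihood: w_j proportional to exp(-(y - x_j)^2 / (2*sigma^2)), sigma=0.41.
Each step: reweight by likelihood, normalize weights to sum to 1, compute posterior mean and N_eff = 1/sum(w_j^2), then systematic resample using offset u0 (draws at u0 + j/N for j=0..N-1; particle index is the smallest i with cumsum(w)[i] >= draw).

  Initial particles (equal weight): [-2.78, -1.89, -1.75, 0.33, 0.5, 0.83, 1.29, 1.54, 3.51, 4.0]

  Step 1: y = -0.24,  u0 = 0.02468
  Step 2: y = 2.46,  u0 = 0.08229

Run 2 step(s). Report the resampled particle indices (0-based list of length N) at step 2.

resampled_idx = [3, 6, 6, 7, 7, 8, 8, 8, 9, 9]

step 1: w=[0.0000, 0.0005, 0.0019, 0.6214, 0.3204, 0.0542, 0.0015, 0.0001, 0.0000, 0.0000]  mean=0.4083  Neff=2.0338  idx=[3, 3, 3, 3, 3, 3, 4, 4, 4, 4]
step 2: w=[0.0266, 0.0266, 0.0266, 0.0266, 0.0266, 0.0266, 0.2101, 0.2101, 0.2101, 0.2101]  mean=0.4729  Neff=5.5284  idx=[3, 6, 6, 7, 7, 8, 8, 8, 9, 9]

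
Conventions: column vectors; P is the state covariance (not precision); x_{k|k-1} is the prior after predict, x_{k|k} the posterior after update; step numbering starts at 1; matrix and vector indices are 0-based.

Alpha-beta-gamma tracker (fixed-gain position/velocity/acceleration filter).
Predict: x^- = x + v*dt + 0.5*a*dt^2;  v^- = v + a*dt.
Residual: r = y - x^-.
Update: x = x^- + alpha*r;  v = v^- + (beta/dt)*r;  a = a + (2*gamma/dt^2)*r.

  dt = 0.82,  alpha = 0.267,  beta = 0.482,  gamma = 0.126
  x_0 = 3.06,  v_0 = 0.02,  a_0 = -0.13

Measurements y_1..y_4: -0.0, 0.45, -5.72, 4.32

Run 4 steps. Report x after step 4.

x_post = -5.3008

step 1: x_pred=3.0327  r=-3.0327  x^+=2.2230  v^+=-1.8692  a^+=-1.2666
step 2: x_pred=0.2644  r=0.1856  x^+=0.3139  v^+=-2.7987  a^+=-1.1970
step 3: x_pred=-2.3835  r=-3.3365  x^+=-3.2743  v^+=-5.7415  a^+=-2.4475
step 4: x_pred=-8.8052  r=13.1252  x^+=-5.3008  v^+=-0.0334  a^+=2.4715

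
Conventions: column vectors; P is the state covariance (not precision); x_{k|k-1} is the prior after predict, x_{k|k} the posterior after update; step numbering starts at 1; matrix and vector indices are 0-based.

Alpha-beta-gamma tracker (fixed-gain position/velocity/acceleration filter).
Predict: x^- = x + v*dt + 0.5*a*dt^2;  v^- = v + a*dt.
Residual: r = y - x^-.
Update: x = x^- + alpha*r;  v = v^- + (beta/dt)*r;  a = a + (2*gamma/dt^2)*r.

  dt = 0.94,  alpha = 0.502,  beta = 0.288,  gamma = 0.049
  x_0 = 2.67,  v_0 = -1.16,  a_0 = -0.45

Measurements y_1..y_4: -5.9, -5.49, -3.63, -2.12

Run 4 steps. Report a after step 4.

step 1: x_pred=1.3808  r=-7.2808  x^+=-2.2742  v^+=-3.8137  a^+=-1.2575
step 2: x_pred=-6.4146  r=0.9246  x^+=-5.9505  v^+=-4.7125  a^+=-1.1550
step 3: x_pred=-10.8905  r=7.2605  x^+=-7.2457  v^+=-3.5737  a^+=-0.3497
step 4: x_pred=-10.7595  r=8.6395  x^+=-6.4224  v^+=-1.2554  a^+=0.6085

a_post = 0.6085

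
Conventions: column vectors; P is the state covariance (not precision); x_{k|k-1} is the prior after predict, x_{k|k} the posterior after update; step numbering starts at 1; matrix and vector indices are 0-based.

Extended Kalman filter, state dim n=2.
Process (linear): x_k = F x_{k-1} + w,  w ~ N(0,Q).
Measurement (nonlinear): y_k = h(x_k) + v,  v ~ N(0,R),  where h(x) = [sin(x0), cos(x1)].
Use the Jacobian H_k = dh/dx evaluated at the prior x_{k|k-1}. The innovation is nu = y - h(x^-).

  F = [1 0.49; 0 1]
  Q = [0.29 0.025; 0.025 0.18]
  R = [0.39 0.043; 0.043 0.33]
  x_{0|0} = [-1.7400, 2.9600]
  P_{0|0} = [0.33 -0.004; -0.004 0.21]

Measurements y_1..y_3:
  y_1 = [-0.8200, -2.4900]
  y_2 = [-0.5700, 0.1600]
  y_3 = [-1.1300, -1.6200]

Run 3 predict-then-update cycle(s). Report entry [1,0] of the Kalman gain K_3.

K[1,0] = -0.1186

step 1: x^-=[-0.2896, 2.9600]  P^-=[0.6665 0.1239; 0.1239 0.3900]  H_jac=[0.9584 0.0000; 0.0000 -0.1806]  S=[1.0021 0.0216; 0.0216 0.3427]  K=[0.6396 -0.1055; 0.1231 -0.2133]  nu=[-0.5344, -1.5064]  x^+=[-0.4725, 3.2155]  P^+=[0.2556 0.0405; 0.0405 0.3604]
step 2: x^-=[1.1031, 3.2155]  P^-=[0.6718 0.2421; 0.2421 0.5404]  H_jac=[0.4508 0.0000; 0.0000 0.0738]  S=[0.5265 0.0511; 0.0511 0.3329]  K=[0.5786 -0.0351; 0.1986 0.0893]  nu=[-1.4626, 1.1573]  x^+=[0.2163, 3.0284]  P^+=[0.4972 0.1803; 0.1803 0.5151]
step 3: x^-=[1.7002, 3.0284]  P^-=[1.0876 0.4578; 0.4578 0.6951]  H_jac=[-0.1290 0.0000; 0.0000 -0.1130]  S=[0.4081 0.0497; 0.0497 0.3389]  K=[-0.3311 -0.1041; -0.1186 -0.2144]  nu=[-2.1216, -0.6264]  x^+=[2.4679, 3.4143]  P^+=[1.0358 0.4300; 0.4300 0.6713]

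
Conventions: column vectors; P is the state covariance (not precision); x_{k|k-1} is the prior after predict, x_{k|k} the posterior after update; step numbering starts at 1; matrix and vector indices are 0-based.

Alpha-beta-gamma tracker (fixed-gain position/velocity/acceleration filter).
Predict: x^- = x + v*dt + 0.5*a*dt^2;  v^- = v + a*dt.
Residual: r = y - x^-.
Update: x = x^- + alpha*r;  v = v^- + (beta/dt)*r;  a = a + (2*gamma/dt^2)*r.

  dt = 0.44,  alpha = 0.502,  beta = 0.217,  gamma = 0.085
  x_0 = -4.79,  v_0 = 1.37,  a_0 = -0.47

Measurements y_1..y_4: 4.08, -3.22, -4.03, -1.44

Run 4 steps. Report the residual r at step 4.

step 1: x_pred=-4.2327  r=8.3127  x^+=-0.0597  v^+=5.2629  a^+=6.8294
step 2: x_pred=2.9170  r=-6.1370  x^+=-0.1638  v^+=5.2411  a^+=1.4405
step 3: x_pred=2.2818  r=-6.3118  x^+=-0.8867  v^+=2.7621  a^+=-4.1019
step 4: x_pred=-0.0685  r=-1.3715  x^+=-0.7570  v^+=0.2808  a^+=-5.3062

resid = -1.3715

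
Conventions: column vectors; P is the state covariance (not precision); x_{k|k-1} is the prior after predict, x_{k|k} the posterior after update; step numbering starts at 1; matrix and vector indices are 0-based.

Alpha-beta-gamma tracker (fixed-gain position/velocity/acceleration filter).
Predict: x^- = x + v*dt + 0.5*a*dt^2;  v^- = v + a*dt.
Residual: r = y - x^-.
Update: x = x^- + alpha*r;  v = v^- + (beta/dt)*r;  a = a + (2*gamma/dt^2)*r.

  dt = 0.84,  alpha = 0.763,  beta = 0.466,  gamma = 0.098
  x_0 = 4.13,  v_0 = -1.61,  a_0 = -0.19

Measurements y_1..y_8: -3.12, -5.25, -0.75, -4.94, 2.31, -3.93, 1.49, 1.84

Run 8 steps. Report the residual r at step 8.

resid = -2.2203

step 1: x_pred=2.7106  r=-5.8306  x^+=-1.7382  v^+=-5.0042  a^+=-1.8096
step 2: x_pred=-6.5801  r=1.3301  x^+=-5.5652  v^+=-5.7864  a^+=-1.4401
step 3: x_pred=-10.9339  r=10.1839  x^+=-3.1636  v^+=-1.3465  a^+=1.3887
step 4: x_pred=-3.8047  r=-1.1353  x^+=-4.6709  v^+=-0.8098  a^+=1.0733
step 5: x_pred=-4.9725  r=7.2825  x^+=0.5841  v^+=4.1319  a^+=3.0962
step 6: x_pred=5.1472  r=-9.0772  x^+=-1.7787  v^+=1.6970  a^+=0.5748
step 7: x_pred=-0.1504  r=1.6404  x^+=1.1012  v^+=3.0899  a^+=1.0305
step 8: x_pred=4.0603  r=-2.2203  x^+=2.3662  v^+=2.7238  a^+=0.4137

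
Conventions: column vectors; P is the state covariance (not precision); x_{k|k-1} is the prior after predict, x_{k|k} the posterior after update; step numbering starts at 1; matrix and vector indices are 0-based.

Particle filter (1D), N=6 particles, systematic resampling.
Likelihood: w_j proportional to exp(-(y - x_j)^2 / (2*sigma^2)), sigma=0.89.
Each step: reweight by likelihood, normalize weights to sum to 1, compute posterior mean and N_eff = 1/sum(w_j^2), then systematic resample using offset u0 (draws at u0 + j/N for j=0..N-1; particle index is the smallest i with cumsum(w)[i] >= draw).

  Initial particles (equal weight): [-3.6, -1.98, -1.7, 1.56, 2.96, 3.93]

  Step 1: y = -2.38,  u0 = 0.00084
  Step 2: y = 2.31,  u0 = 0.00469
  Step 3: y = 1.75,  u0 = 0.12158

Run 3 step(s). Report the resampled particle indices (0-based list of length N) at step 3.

resampled_idx = [1, 2, 3, 4, 5, 5]

step 1: w=[0.1914, 0.4427, 0.3658, 0.0000, 0.0000, 0.0000]  mean=-2.1876  Neff=2.7287  idx=[0, 0, 1, 1, 2, 2]
step 2: w=[0.0000, 0.0000, 0.0937, 0.0937, 0.4063, 0.4063]  mean=-1.7525  Neff=2.8759  idx=[2, 3, 4, 4, 5, 5]
step 3: w=[0.0616, 0.0616, 0.2192, 0.2192, 0.2192, 0.2192]  mean=-1.7345  Neff=5.0057  idx=[1, 2, 3, 4, 5, 5]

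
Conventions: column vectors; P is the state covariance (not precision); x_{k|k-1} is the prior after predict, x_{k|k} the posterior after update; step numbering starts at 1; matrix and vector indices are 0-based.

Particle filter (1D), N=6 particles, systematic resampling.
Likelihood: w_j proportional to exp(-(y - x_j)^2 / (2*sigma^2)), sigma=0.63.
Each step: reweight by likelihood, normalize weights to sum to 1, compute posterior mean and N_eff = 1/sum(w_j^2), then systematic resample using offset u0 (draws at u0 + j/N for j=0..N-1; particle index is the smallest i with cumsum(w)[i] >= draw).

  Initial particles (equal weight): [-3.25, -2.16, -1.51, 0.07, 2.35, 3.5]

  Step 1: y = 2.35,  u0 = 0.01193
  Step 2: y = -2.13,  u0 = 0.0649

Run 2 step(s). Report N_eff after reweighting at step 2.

N_eff = 5.0000

step 1: w=[0.0000, 0.0000, 0.0000, 0.0012, 0.8400, 0.1588]  mean=2.5298  Neff=1.3682  idx=[4, 4, 4, 4, 4, 5]
step 2: w=[0.2000, 0.2000, 0.2000, 0.2000, 0.2000, 0.0000]  mean=2.3500  Neff=5.0000  idx=[0, 1, 1, 2, 3, 4]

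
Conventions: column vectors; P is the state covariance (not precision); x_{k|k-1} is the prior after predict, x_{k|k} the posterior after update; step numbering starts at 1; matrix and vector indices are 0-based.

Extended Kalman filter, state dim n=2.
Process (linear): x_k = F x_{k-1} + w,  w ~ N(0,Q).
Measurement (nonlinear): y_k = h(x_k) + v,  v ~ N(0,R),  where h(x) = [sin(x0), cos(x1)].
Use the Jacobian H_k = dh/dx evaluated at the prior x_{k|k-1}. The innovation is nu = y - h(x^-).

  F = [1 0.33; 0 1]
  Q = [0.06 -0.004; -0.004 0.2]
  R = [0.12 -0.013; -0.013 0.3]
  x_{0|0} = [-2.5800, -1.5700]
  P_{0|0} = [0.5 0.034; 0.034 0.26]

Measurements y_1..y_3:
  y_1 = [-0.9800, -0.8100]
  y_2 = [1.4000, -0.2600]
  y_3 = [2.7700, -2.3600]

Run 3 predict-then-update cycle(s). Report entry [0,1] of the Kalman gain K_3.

step 1: x^-=[-3.0981, -1.5700]  P^-=[0.6108 0.1158; 0.1158 0.4600]  H_jac=[-0.9991 0.0000; 0.0000 1.0000]  S=[0.7296 -0.1287; -0.1287 0.7600]  K=[-0.8344 0.0111; -0.0534 0.5962]  nu=[-0.9365, -0.8108]  x^+=[-2.3257, -2.0034]  P^+=[0.1004 0.0142; 0.0142 0.1796]
step 2: x^-=[-2.9868, -2.0034]  P^-=[0.1893 0.0694; 0.0694 0.3796]  H_jac=[-0.9880 0.0000; 0.0000 0.9079]  S=[0.3048 -0.0753; -0.0753 0.6128]  K=[-0.6066 0.0283; -0.0889 0.5514]  nu=[1.5542, 0.1592]  x^+=[-3.9251, -2.0538]  P^+=[0.0740 0.0181; 0.0181 0.1835]
step 3: x^-=[-4.6028, -2.0538]  P^-=[0.1659 0.0746; 0.0746 0.3835]  H_jac=[-0.1094 0.0000; 0.0000 0.8856]  S=[0.1220 -0.0202; -0.0202 0.6008]  K=[-0.1313 0.1055; 0.0270 0.5662]  nu=[1.7760, -1.8956]  x^+=[-5.0360, -3.0791]  P^+=[0.1566 0.0377; 0.0377 0.1914]

K[0,1] = 0.1055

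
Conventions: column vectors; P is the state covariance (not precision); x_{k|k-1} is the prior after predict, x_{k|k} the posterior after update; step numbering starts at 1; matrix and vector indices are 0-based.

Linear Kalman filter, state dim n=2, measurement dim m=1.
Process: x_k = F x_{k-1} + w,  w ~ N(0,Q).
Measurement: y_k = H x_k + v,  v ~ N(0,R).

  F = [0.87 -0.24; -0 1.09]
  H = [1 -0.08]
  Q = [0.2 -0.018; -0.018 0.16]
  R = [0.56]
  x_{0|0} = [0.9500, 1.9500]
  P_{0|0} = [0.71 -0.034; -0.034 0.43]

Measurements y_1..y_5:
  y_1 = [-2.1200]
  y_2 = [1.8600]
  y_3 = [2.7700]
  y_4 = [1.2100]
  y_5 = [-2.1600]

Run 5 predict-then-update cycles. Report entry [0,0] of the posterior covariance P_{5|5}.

P_post[0,0] = 0.2536

step 1: x^-=[0.3585, 2.1255]  P^-=[0.7764 -0.1627; -0.1627 0.6709]  S=[1.3667]  K=[0.5776; -0.1583]  nu=[-2.3085]  x^+=[-0.9748, 2.4910]  P^+=[0.3204 -0.0377; -0.0377 0.6366]
step 2: x^-=[-1.4459, 2.7152]  P^-=[0.4950 -0.2203; -0.2203 0.9164]  S=[1.0961]  K=[0.4677; -0.2679]  nu=[3.5232]  x^+=[0.2017, 1.7714]  P^+=[0.2552 -0.0830; -0.0830 0.8377]
step 3: x^-=[-0.2497, 1.9308]  P^-=[0.4761 -0.3159; -0.3159 1.1553]  S=[1.0940]  K=[0.4583; -0.3732]  nu=[3.1741]  x^+=[1.2050, 0.7462]  P^+=[0.2463 -0.1288; -0.1288 1.0029]
step 4: x^-=[0.8692, 0.8134]  P^-=[0.4980 -0.4025; -0.4025 1.3516]  S=[1.1310]  K=[0.4688; -0.4514]  nu=[0.4058]  x^+=[1.0595, 0.6302]  P^+=[0.2495 -0.1631; -0.1631 1.1211]
step 5: x^-=[0.7705, 0.6869]  P^-=[0.5215 -0.4660; -0.4660 1.4919]  S=[1.1656]  K=[0.4794; -0.5021]  nu=[-2.8755]  x^+=[-0.6080, 2.1309]  P^+=[0.2536 -0.1854; -0.1854 1.1980]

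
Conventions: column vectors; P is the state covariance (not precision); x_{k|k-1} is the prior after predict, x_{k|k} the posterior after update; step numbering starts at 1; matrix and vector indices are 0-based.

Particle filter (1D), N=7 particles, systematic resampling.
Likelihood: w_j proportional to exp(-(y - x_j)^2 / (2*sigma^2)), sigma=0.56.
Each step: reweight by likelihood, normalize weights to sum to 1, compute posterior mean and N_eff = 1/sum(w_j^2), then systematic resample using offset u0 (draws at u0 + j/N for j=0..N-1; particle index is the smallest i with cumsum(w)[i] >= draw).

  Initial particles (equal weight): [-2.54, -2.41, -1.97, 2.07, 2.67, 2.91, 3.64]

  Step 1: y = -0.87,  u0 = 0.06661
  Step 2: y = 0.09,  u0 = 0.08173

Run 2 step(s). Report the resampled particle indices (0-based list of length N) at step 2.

step 1: w=[0.0652, 0.1268, 0.8080, 0.0000, 0.0000, 0.0000, 0.0000]  mean=-2.0629  Neff=1.4854  idx=[1, 2, 2, 2, 2, 2, 2]
step 2: w=[0.0068, 0.1655, 0.1655, 0.1655, 0.1655, 0.1655, 0.1655]  mean=-1.9730  Neff=6.0802  idx=[1, 2, 3, 4, 4, 5, 6]

resampled_idx = [1, 2, 3, 4, 4, 5, 6]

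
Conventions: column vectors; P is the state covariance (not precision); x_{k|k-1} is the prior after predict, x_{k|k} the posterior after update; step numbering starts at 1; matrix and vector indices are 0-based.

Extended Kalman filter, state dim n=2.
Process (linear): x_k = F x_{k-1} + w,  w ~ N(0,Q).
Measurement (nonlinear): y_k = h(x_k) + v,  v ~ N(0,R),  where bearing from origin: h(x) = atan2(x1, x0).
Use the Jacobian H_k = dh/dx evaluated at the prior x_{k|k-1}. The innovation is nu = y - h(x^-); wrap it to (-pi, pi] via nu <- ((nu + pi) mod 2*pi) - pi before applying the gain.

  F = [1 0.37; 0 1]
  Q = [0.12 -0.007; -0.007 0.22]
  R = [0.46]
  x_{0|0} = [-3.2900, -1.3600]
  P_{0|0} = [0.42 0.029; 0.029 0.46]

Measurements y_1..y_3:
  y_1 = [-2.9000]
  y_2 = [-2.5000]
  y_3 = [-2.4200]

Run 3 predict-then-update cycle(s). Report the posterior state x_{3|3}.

step 1: x^-=[-3.7932, -1.3600]  P^-=[0.6244 0.1922; 0.1922 0.6800]  H_jac=[0.0838 -0.2336]  S=[0.4940]  K=[0.0150; -0.2890]  nu=[-0.1027]  x^+=[-3.7947, -1.3303]  P^+=[0.6243 0.1943; 0.1943 0.6387]
step 2: x^-=[-4.2870, -1.3303]  P^-=[0.9756 0.4237; 0.4237 0.8587]  H_jac=[0.0660 -0.2128]  S=[0.4912]  K=[-0.0524; -0.3150]  nu=[0.3407]  x^+=[-4.3048, -1.4377]  P^+=[0.9742 0.4156; 0.4156 0.8100]
step 3: x^-=[-4.8367, -1.4377]  P^-=[1.5126 0.7083; 0.7083 1.0300]  H_jac=[0.0565 -0.1900]  S=[0.4868]  K=[-0.1009; -0.3198]  nu=[0.4327]  x^+=[-4.8804, -1.5760]  P^+=[1.5077 0.6926; 0.6926 0.9802]

x_post = [-4.8804, -1.5760]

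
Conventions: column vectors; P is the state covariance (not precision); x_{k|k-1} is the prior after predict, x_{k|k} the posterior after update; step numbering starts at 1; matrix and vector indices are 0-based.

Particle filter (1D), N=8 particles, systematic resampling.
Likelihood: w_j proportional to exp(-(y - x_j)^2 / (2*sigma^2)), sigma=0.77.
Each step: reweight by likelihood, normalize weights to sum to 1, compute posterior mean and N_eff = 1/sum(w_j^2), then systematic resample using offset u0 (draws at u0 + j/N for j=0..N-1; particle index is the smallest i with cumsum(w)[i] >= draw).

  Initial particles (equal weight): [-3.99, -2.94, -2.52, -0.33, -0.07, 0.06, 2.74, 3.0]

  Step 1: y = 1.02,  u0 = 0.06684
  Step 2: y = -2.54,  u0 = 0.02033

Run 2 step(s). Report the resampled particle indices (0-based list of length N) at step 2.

resampled_idx = [0, 0, 0, 1, 2, 3, 3, 5]

step 1: w=[0.0000, 0.0000, 0.0000, 0.1852, 0.3162, 0.3959, 0.0711, 0.0316]  mean=0.2299  Neff=3.3659  idx=[3, 4, 4, 4, 5, 5, 5, 6]
step 2: w=[0.3715, 0.1331, 0.1331, 0.1331, 0.0764, 0.0764, 0.0764, 0.0000]  mean=-0.1368  Neff=4.7921  idx=[0, 0, 0, 1, 2, 3, 3, 5]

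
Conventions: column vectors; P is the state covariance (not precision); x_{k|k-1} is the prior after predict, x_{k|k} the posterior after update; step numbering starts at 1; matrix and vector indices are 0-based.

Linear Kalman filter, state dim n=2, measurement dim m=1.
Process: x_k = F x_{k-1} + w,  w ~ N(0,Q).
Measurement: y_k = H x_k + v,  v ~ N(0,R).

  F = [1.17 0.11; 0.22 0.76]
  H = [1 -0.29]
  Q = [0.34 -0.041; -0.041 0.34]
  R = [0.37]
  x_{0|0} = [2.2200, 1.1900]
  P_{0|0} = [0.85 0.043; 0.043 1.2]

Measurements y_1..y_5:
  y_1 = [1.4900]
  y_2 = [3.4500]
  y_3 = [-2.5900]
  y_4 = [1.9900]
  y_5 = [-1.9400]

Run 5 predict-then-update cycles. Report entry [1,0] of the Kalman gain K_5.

K[1,0] = 0.1375

step 1: x^-=[2.7283, 1.3928]  P^-=[1.5292 0.3174; 0.3174 1.0886]  S=[1.8066]  K=[0.7955; 0.0009]  nu=[-0.8344]  x^+=[2.0646, 1.3920]  P^+=[0.3860 0.3160; 0.3160 1.0886]
step 2: x^-=[2.5687, 1.5121]  P^-=[0.9629 0.4380; 0.4380 1.0932]  S=[1.1708]  K=[0.7139; 0.1034]  nu=[1.3199]  x^+=[3.5110, 1.6486]  P^+=[0.3661 0.3516; 0.3516 1.0807]
step 3: x^-=[4.2892, 2.0253]  P^-=[0.9448 0.4648; 0.4648 1.0995]  S=[1.1377]  K=[0.7120; 0.1283]  nu=[-6.2918]  x^+=[-0.1904, 1.2184]  P^+=[0.3681 0.3609; 0.3609 1.0808]
step 4: x^-=[-0.0888, 0.8841]  P^-=[0.9498 0.4737; 0.4737 1.1028]  S=[1.1378]  K=[0.7140; 0.1353]  nu=[2.3352]  x^+=[1.5786, 1.2000]  P^+=[0.3697 0.3638; 0.3638 1.0819]
step 5: x^-=[1.9790, 1.2593]  P^-=[0.9528 0.4769; 0.4769 1.1045]  S=[1.1391]  K=[0.7151; 0.1375]  nu=[-3.5538]  x^+=[-0.5622, 0.7706]  P^+=[0.3704 0.3649; 0.3649 1.0829]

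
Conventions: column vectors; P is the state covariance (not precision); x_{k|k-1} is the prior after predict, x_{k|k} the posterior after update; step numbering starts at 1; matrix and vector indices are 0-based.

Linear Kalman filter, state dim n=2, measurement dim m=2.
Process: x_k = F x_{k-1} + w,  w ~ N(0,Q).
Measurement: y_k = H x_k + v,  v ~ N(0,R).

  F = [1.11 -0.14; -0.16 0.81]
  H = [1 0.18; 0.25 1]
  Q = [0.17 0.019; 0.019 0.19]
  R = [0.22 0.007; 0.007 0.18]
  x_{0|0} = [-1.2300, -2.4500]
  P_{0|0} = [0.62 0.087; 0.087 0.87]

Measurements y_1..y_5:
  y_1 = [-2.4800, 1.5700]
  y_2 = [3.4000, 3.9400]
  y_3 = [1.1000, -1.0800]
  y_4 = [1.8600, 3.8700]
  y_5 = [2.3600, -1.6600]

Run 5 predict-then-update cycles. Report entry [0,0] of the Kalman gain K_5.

step 1: x^-=[-1.0223, -1.7877]  P^-=[0.9239 -0.1096; -0.1096 0.7541]  S=[1.1289 0.2592; 0.2592 0.9371]  K=[0.8235 -0.0982; -0.1654 0.8213]  nu=[-1.1359, 3.6133]  x^+=[-2.3127, 1.3677]  P^+=[0.1912 -0.0597; -0.0597 0.1616]
step 2: x^-=[-2.7586, 1.4779]  P^-=[0.4274 -0.0883; -0.0883 0.3164]  S=[0.6258 0.0785; 0.0785 0.4790]  K=[0.6663 -0.0705; -0.1299 0.6358]  nu=[5.8926, 3.1518]  x^+=[0.9454, 2.7165]  P^+=[0.1545 -0.0467; -0.0467 0.1252]
step 3: x^-=[0.6691, 2.0491]  P^-=[0.3773 -0.0656; -0.0656 0.2882]  S=[0.5830 0.0846; 0.0846 0.4590]  K=[0.6348 -0.0545; -0.1126 0.6129]  nu=[0.0621, -3.2963]  x^+=[0.8882, 0.0217]  P^+=[0.1469 -0.0421; -0.0421 0.1201]
step 4: x^-=[0.9829, -0.1246]  P^-=[0.3664 -0.0595; -0.0595 0.2834]  S=[0.5741 0.0875; 0.0875 0.4566]  K=[0.6271 -0.0498; -0.1075 0.6088]  nu=[0.8995, 3.7488]  x^+=[1.3604, 2.0610]  P^+=[0.1449 -0.0408; -0.0408 0.1190]
step 5: x^-=[1.2215, 1.4517]  P^-=[0.3636 -0.0578; -0.0578 0.2824]  S=[0.5719 0.0883; 0.0883 0.4562]  K=[0.6250 -0.0485; -0.1061 0.6078]  nu=[0.8772, -3.4171]  x^+=[1.9355, -0.7184]  P^+=[0.1445 -0.0405; -0.0405 0.1188]

K[0,0] = 0.6250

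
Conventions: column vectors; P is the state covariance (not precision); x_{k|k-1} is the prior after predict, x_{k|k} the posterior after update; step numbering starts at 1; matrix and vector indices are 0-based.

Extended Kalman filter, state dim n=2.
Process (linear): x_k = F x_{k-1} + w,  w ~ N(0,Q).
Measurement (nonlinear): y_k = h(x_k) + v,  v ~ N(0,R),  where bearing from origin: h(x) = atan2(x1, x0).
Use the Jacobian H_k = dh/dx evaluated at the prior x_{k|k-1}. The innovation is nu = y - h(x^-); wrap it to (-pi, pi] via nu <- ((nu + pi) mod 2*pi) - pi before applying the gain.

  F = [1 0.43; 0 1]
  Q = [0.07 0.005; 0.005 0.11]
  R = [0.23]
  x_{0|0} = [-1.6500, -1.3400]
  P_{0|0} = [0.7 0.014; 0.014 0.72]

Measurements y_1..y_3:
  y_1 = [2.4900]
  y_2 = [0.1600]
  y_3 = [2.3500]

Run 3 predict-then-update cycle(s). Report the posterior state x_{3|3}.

step 1: x^-=[-2.2262, -1.3400]  P^-=[0.9152 0.3286; 0.3286 0.8300]  H_jac=[0.1985 -0.3297]  S=[0.3133]  K=[0.2339; -0.6654]  nu=[-1.1934]  x^+=[-2.5054, -0.5459]  P^+=[0.8980 0.3774; 0.3774 0.6913]
step 2: x^-=[-2.7401, -0.5459]  P^-=[1.4204 0.6796; 0.6796 0.8013]  H_jac=[0.0699 -0.3510]  S=[0.3023]  K=[-0.4606; -0.7732]  nu=[3.1049]  x^+=[-4.1701, -2.9466]  P^+=[1.3563 0.5720; 0.5720 0.6206]
step 3: x^-=[-5.4371, -2.9466]  P^-=[2.0329 0.8438; 0.8438 0.7306]  H_jac=[0.0770 -0.1422]  S=[0.2383]  K=[0.1538; -0.1630]  nu=[-1.2882]  x^+=[-5.6353, -2.7366]  P^+=[2.0273 0.8498; 0.8498 0.7242]

x_post = [-5.6353, -2.7366]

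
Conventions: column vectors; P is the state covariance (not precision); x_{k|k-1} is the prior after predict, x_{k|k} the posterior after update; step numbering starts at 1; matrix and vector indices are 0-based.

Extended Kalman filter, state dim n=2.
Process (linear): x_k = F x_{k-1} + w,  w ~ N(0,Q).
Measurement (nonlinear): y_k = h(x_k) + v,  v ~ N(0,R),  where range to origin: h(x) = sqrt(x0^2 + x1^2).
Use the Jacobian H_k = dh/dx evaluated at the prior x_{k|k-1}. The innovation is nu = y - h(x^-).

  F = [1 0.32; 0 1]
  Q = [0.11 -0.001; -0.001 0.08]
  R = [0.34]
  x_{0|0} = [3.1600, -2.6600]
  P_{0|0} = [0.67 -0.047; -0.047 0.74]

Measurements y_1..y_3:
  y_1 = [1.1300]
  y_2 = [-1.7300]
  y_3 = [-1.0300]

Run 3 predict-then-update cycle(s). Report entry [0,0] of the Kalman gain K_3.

K[0,0] = 0.8057

step 1: x^-=[2.3088, -2.6600]  P^-=[0.8257 0.1888; 0.1888 0.8200]  H_jac=[0.6555 -0.7552]  S=[0.9755]  K=[0.4087; -0.5079]  nu=[-2.3922]  x^+=[1.3312, -1.4449]  P^+=[0.6628 0.3913; 0.3913 0.5683]
step 2: x^-=[0.8688, -1.4449]  P^-=[1.0814 0.5722; 0.5722 0.6483]  H_jac=[0.5153 -0.8570]  S=[0.5980]  K=[0.1119; -0.4361]  nu=[-3.4160]  x^+=[0.4864, 0.0447]  P^+=[1.0739 0.6013; 0.6013 0.5346]
step 3: x^-=[0.5007, 0.0447]  P^-=[1.6235 0.7714; 0.7714 0.6146]  H_jac=[0.9960 0.0890]  S=[2.0923]  K=[0.8057; 0.3934]  nu=[-1.5327]  x^+=[-0.7342, -0.5582]  P^+=[0.2653 0.1083; 0.1083 0.2908]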